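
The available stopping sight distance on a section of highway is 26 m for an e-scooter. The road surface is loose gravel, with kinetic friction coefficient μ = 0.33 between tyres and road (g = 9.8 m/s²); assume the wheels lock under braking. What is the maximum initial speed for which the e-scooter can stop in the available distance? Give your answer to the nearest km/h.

a = μg = 0.33 × 9.8 = 3.234 m/s².
v²/(2a) = d ⇒ v = √(2 × 3.234 × 26) = √168.17 = 12.9680 m/s.
12.9680 m/s × 3.6 = 46.685 km/h.

Maximum speed ≈ 47 km/h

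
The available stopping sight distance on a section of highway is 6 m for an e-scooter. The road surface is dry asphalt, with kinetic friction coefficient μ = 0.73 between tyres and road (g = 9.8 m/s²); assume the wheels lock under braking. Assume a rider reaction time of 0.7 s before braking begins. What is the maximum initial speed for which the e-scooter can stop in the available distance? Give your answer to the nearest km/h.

Maximum speed ≈ 20 km/h

a = μg = 0.73 × 9.8 = 7.154 m/s².
Stopping distance: v·t_r + v²/(2a) = 6 with t_r = 0.7 s and a = 7.154 m/s².
So v² + 10.016 v − 85.85 = 0.
Positive root: v = −a·t_r + √((a·t_r)² + 2a·d) = −5.008 + √(25.080 + 85.85) = 5.5243 m/s.
5.5243 m/s × 3.6 = 19.887 km/h.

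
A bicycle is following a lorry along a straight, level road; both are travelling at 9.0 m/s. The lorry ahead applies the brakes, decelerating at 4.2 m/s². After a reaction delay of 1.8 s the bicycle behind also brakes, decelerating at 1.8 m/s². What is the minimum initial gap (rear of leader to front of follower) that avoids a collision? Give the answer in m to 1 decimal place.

Leader travels v²/(2a_L) = 81.000 / 8.400 = 9.643 m before stopping.
Follower covers v·t_r = 9.0000 × 1.8 = 16.200 m while reacting, then v²/(2a_F) = 81.000 / 3.600 = 22.500 m while braking, for a total of 16.200 + 22.500 = 38.700 m.
Since a_F ≤ a_L and the follower starts braking later, the follower is never slower than the leader, so the closest approach is when both have stopped.
Minimum gap = 38.700 − 9.643 = 29.057 m.

Minimum gap ≈ 29.1 m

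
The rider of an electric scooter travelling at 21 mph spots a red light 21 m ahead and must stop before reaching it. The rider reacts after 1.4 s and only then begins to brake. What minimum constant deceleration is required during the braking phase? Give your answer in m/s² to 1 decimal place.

Required deceleration ≈ 5.6 m/s²

21 mph × 0.44704 = 9.3878 m/s.
Distance covered during reaction = 9.3878 × 1.4 = 13.143 m.
Distance available for braking: 21 − 13.143 = 7.857 m.
v² = 2a·d ⇒ a = v²/(2d) = 9.3878² / (2 × 7.857) = 88.131 / 15.714 = 5.6084 m/s².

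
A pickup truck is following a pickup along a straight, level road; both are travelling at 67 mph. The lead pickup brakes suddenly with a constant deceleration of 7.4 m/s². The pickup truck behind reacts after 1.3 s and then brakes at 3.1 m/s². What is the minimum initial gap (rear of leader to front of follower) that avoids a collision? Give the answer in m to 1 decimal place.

67 mph × 0.44704 = 29.9517 m/s.
Leader travels v²/(2a_L) = 897.104 / 14.800 = 60.615 m before stopping.
Follower covers v·t_r = 29.9517 × 1.3 = 38.937 m while reacting, then v²/(2a_F) = 897.104 / 6.200 = 144.694 m while braking, for a total of 38.937 + 144.694 = 183.631 m.
Since a_F ≤ a_L and the follower starts braking later, the follower is never slower than the leader, so the closest approach is when both have stopped.
Minimum gap = 183.631 − 60.615 = 123.016 m.

Minimum gap ≈ 123.0 m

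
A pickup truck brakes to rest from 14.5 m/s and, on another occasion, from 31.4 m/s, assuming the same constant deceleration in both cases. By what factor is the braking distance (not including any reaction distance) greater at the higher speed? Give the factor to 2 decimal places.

Braking distance d = v²/(2a), so with a fixed, d ∝ v².
Factor = (31.4/14.5)² = 2.1655² = 4.6894.

Factor ≈ 4.69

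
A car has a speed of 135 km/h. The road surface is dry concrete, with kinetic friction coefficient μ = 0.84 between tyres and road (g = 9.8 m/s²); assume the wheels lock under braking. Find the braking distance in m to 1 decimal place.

135 km/h ÷ 3.6 = 37.5000 m/s.
a = μg = 0.84 × 9.8 = 8.232 m/s².
Braking distance = v²/(2a) = 37.5000² / (2 × 8.232) = 1406.250 / 16.464 = 85.414 m.

Braking distance ≈ 85.4 m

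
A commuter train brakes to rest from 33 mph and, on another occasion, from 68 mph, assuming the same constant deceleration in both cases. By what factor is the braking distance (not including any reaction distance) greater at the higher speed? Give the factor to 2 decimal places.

Factor ≈ 4.25

Braking distance d = v²/(2a), so with a fixed, d ∝ v².
Factor = (68/33)² = 2.0606² = 4.2461.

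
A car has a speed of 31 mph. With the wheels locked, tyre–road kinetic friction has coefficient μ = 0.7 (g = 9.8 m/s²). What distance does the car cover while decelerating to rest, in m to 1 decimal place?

Braking distance ≈ 14.0 m

31 mph × 0.44704 = 13.8582 m/s.
a = μg = 0.7 × 9.8 = 6.860 m/s².
Braking distance = v²/(2a) = 13.8582² / (2 × 6.860) = 192.050 / 13.720 = 13.998 m.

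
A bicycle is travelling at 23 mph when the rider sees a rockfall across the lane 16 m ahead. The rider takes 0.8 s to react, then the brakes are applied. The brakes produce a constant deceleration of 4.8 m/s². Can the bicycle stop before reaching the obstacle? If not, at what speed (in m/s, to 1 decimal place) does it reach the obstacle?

23 mph × 0.44704 = 10.2819 m/s.
Reaction distance = 10.2819 × 0.8 = 8.226 m.
Braking distance needed to stop: v²/(2a) = 105.717 / 9.600 = 11.012 m, so total needed = 8.226 + 11.012 = 19.238 m > 16 m — it cannot stop.
Distance remaining when braking begins: 16 − 8.226 = 7.774 m.
v² = v₀² − 2a·d = 105.717 − 2 × 4.800 × 7.774 = 31.087 m²/s².
v = √31.087 = 5.576 m/s.

No — it strikes the obstacle at 5.6 m/s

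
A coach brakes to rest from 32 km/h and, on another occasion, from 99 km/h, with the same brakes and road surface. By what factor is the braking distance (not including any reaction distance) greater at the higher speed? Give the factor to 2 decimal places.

Braking distance d = v²/(2a), so with a fixed, d ∝ v².
Factor = (99/32)² = 3.0938² = 9.5716.

Factor ≈ 9.57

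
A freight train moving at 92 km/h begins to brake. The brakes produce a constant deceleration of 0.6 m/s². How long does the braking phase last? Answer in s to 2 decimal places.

92 km/h ÷ 3.6 = 25.5556 m/s.
Braking time = v/a = 25.5556 / 0.600 = 42.593 s.

Braking time ≈ 42.59 s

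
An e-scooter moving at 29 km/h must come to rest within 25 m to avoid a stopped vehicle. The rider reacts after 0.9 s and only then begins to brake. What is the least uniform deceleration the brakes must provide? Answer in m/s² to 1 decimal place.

29 km/h ÷ 3.6 = 8.0556 m/s.
Distance covered during reaction = 8.0556 × 0.9 = 7.250 m.
Distance available for braking: 25 − 7.250 = 17.750 m.
v² = 2a·d ⇒ a = v²/(2d) = 8.0556² / (2 × 17.750) = 64.893 / 35.500 = 1.8280 m/s².

Required deceleration ≈ 1.8 m/s²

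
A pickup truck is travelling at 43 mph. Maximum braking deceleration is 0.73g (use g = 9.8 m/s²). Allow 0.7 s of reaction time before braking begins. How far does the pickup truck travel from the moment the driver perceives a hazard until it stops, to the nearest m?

43 mph × 0.44704 = 19.2227 m/s.
a = 0.73 × 9.8 = 7.154 m/s².
Reaction distance = v·t_r = 19.2227 × 0.7 = 13.456 m.
Braking distance = v²/(2a) = 19.2227² / (2 × 7.154) = 369.512 / 14.308 = 25.826 m.
Total = 13.456 + 25.826 = 39.282 m.

Total stopping distance ≈ 39 m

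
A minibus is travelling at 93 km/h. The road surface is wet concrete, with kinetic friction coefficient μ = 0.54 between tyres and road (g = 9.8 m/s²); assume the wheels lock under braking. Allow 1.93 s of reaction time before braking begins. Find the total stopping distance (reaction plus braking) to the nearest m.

93 km/h ÷ 3.6 = 25.8333 m/s.
a = μg = 0.54 × 9.8 = 5.292 m/s².
Reaction distance = v·t_r = 25.8333 × 1.93 = 49.858 m.
Braking distance = v²/(2a) = 25.8333² / (2 × 5.292) = 667.359 / 10.584 = 63.054 m.
Total = 49.858 + 63.054 = 112.912 m.

Total stopping distance ≈ 113 m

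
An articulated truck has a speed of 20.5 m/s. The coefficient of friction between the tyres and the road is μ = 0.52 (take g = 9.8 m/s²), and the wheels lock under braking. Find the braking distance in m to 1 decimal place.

a = μg = 0.52 × 9.8 = 5.096 m/s².
Braking distance = v²/(2a) = 20.5000² / (2 × 5.096) = 420.250 / 10.192 = 41.233 m.

Braking distance ≈ 41.2 m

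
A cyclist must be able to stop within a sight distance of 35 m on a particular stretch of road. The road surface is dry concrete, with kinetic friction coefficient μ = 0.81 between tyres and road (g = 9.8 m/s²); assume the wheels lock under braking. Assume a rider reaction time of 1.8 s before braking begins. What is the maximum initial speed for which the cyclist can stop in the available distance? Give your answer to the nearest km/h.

Maximum speed ≈ 48 km/h

a = μg = 0.81 × 9.8 = 7.938 m/s².
Stopping distance: v·t_r + v²/(2a) = 35 with t_r = 1.8 s and a = 7.938 m/s².
So v² + 28.577 v − 555.66 = 0.
Positive root: v = −a·t_r + √((a·t_r)² + 2a·d) = −14.288 + √(204.147 + 555.66) = 13.2766 m/s.
13.2766 m/s × 3.6 = 47.796 km/h.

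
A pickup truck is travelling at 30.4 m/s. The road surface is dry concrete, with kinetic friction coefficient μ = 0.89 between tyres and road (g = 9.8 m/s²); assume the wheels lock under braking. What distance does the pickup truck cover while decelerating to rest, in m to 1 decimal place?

a = μg = 0.89 × 9.8 = 8.722 m/s².
Braking distance = v²/(2a) = 30.4000² / (2 × 8.722) = 924.160 / 17.444 = 52.979 m.

Braking distance ≈ 53.0 m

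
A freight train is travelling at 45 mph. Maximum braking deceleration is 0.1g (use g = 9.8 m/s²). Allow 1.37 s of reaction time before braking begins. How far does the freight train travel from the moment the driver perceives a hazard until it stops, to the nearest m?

Total stopping distance ≈ 234 m

45 mph × 0.44704 = 20.1168 m/s.
a = 0.1 × 9.8 = 0.980 m/s².
Reaction distance = v·t_r = 20.1168 × 1.37 = 27.560 m.
Braking distance = v²/(2a) = 20.1168² / (2 × 0.980) = 404.686 / 1.960 = 206.472 m.
Total = 27.560 + 206.472 = 234.032 m.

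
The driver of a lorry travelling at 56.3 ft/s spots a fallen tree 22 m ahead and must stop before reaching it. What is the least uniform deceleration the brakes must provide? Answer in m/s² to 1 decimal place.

56.3 ft/s × 0.3048 = 17.1602 m/s.
v² = 2a·d ⇒ a = v²/(2d) = 17.1602² / (2 × 22.000) = 294.472 / 44.000 = 6.6925 m/s².

Required deceleration ≈ 6.7 m/s²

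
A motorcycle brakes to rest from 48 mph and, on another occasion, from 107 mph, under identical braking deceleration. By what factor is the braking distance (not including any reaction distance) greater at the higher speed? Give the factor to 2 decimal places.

Factor ≈ 4.97

Braking distance d = v²/(2a), so with a fixed, d ∝ v².
Factor = (107/48)² = 2.2292² = 4.9693.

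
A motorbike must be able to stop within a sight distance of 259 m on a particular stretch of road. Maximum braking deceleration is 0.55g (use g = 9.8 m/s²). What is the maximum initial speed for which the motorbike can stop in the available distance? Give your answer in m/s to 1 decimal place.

Maximum speed ≈ 52.8 m/s

a = 0.55 × 9.8 = 5.390 m/s².
v²/(2a) = d ⇒ v = √(2 × 5.390 × 259) = √2792.02 = 52.8396 m/s.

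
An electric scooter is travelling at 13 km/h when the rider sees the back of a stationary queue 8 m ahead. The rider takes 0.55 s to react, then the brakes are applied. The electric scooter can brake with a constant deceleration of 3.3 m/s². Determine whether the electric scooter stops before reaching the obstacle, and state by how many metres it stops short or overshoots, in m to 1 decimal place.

13 km/h ÷ 3.6 = 3.6111 m/s.
Reaction distance = 3.6111 × 0.55 = 1.986 m.
Braking distance = v²/(2a) = 13.040 / 6.600 = 1.976 m.
Total stopping distance = 1.986 + 1.976 = 3.962 m, vs 8 m available — it stops with 8 − 3.962 = 4.038 m to spare.

Yes — it stops 4.0 m short of the obstacle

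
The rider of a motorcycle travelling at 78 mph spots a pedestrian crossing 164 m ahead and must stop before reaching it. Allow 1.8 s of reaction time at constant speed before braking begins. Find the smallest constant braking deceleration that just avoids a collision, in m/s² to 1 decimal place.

Required deceleration ≈ 6.0 m/s²

78 mph × 0.44704 = 34.8691 m/s.
Distance covered during reaction = 34.8691 × 1.8 = 62.764 m.
Distance available for braking: 164 − 62.764 = 101.236 m.
v² = 2a·d ⇒ a = v²/(2d) = 34.8691² / (2 × 101.236) = 1215.854 / 202.472 = 6.0050 m/s².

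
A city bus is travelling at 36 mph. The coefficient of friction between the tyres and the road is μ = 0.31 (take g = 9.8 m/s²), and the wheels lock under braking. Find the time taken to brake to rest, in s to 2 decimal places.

Braking time ≈ 5.30 s

36 mph × 0.44704 = 16.0934 m/s.
a = μg = 0.31 × 9.8 = 3.038 m/s².
Braking time = v/a = 16.0934 / 3.038 = 5.297 s.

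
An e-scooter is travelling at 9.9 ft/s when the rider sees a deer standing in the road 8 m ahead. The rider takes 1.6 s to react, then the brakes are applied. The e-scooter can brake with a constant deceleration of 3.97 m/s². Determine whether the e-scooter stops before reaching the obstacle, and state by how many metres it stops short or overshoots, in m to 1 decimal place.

Yes — it stops 2.0 m short of the obstacle

9.9 ft/s × 0.3048 = 3.0175 m/s.
Reaction distance = 3.0175 × 1.6 = 4.828 m.
Braking distance = v²/(2a) = 9.105 / 7.940 = 1.147 m.
Total stopping distance = 4.828 + 1.147 = 5.975 m, vs 8 m available — it stops with 8 − 5.975 = 2.025 m to spare.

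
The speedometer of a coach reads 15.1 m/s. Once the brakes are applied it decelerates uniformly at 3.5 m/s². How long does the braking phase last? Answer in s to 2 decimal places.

Braking time ≈ 4.31 s

Braking time = v/a = 15.1000 / 3.500 = 4.314 s.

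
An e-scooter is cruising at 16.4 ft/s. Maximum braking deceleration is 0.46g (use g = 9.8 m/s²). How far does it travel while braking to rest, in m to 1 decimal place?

Braking distance ≈ 2.8 m

16.4 ft/s × 0.3048 = 4.9987 m/s.
a = 0.46 × 9.8 = 4.508 m/s².
Braking distance = v²/(2a) = 4.9987² / (2 × 4.508) = 24.987 / 9.016 = 2.771 m.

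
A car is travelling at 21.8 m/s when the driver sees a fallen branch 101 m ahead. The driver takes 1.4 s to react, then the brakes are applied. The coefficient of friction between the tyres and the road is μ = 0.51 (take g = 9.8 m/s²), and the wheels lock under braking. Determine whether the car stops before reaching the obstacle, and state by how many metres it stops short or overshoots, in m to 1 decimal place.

Yes — it stops 22.9 m short of the obstacle

a = μg = 0.51 × 9.8 = 4.998 m/s².
Reaction distance = 21.8000 × 1.4 = 30.520 m.
Braking distance = v²/(2a) = 475.240 / 9.996 = 47.543 m.
Total stopping distance = 30.520 + 47.543 = 78.063 m, vs 101 m available — it stops with 101 − 78.063 = 22.937 m to spare.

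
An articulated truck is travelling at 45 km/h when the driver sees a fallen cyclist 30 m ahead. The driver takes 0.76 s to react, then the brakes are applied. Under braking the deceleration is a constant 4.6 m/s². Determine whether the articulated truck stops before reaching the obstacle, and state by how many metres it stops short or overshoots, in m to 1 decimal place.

Yes — it stops 3.5 m short of the obstacle

45 km/h ÷ 3.6 = 12.5000 m/s.
Reaction distance = 12.5000 × 0.76 = 9.500 m.
Braking distance = v²/(2a) = 156.250 / 9.200 = 16.984 m.
Total stopping distance = 9.500 + 16.984 = 26.484 m, vs 30 m available — it stops with 30 − 26.484 = 3.516 m to spare.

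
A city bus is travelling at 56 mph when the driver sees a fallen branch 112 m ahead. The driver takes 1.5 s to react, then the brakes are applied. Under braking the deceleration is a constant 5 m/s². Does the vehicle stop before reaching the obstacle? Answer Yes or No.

56 mph × 0.44704 = 25.0342 m/s.
Reaction distance = 25.0342 × 1.5 = 37.551 m.
Braking distance = v²/(2a) = 626.711 / 10.000 = 62.671 m.
Total stopping distance = 37.551 + 62.671 = 100.222 m, vs 112 m available — it stops with 112 − 100.222 = 11.778 m to spare.

Yes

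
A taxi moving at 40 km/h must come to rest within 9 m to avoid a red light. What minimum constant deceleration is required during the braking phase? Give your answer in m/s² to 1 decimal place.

40 km/h ÷ 3.6 = 11.1111 m/s.
v² = 2a·d ⇒ a = v²/(2d) = 11.1111² / (2 × 9.000) = 123.457 / 18.000 = 6.8587 m/s².

Required deceleration ≈ 6.9 m/s²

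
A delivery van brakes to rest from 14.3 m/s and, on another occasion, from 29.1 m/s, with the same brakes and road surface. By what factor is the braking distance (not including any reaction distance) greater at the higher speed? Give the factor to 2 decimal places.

Braking distance d = v²/(2a), so with a fixed, d ∝ v².
Factor = (29.1/14.3)² = 2.0350² = 4.1412.

Factor ≈ 4.14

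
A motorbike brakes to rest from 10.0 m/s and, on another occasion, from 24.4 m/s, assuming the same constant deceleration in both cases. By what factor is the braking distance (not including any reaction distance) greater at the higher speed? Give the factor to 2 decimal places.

Factor ≈ 5.95

Braking distance d = v²/(2a), so with a fixed, d ∝ v².
Factor = (24.4/10.0)² = 2.4400² = 5.9536.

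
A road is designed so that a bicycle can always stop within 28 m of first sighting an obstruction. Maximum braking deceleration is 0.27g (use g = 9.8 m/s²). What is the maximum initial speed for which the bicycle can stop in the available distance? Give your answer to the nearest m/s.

a = 0.27 × 9.8 = 2.646 m/s².
v²/(2a) = d ⇒ v = √(2 × 2.646 × 28) = √148.18 = 12.1729 m/s.

Maximum speed ≈ 12 m/s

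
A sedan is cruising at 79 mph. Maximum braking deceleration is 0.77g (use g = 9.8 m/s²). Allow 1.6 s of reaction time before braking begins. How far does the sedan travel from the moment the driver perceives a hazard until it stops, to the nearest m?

79 mph × 0.44704 = 35.3162 m/s.
a = 0.77 × 9.8 = 7.546 m/s².
Reaction distance = v·t_r = 35.3162 × 1.6 = 56.506 m.
Braking distance = v²/(2a) = 35.3162² / (2 × 7.546) = 1247.234 / 15.092 = 82.642 m.
Total = 56.506 + 82.642 = 139.148 m.

Total stopping distance ≈ 139 m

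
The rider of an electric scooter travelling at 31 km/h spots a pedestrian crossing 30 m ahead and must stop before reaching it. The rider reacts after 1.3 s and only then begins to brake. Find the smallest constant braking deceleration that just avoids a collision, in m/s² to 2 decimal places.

Required deceleration ≈ 1.97 m/s²

31 km/h ÷ 3.6 = 8.6111 m/s.
Distance covered during reaction = 8.6111 × 1.3 = 11.194 m.
Distance available for braking: 30 − 11.194 = 18.806 m.
v² = 2a·d ⇒ a = v²/(2d) = 8.6111² / (2 × 18.806) = 74.151 / 37.612 = 1.9715 m/s².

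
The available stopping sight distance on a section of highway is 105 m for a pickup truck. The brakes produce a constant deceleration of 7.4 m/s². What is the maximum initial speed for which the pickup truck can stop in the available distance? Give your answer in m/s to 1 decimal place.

Maximum speed ≈ 39.4 m/s

v²/(2a) = d ⇒ v = √(2 × 7.400 × 105) = √1554.00 = 39.4208 m/s.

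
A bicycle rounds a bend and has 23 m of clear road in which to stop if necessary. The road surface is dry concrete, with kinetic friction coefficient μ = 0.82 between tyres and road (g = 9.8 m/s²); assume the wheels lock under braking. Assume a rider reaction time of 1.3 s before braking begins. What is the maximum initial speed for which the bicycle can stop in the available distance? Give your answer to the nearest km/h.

Maximum speed ≈ 41 km/h

a = μg = 0.82 × 9.8 = 8.036 m/s².
Stopping distance: v·t_r + v²/(2a) = 23 with t_r = 1.3 s and a = 8.036 m/s².
So v² + 20.894 v − 369.66 = 0.
Positive root: v = −a·t_r + √((a·t_r)² + 2a·d) = −10.447 + √(109.140 + 369.66) = 11.4345 m/s.
11.4345 m/s × 3.6 = 41.164 km/h.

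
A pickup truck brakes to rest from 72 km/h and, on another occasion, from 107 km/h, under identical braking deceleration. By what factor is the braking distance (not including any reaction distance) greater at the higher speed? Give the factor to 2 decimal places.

Factor ≈ 2.21

Braking distance d = v²/(2a), so with a fixed, d ∝ v².
Factor = (107/72)² = 1.4861² = 2.2085.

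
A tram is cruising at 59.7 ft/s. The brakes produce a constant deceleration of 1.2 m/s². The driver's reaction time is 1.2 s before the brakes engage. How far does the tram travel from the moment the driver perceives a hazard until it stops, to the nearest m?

59.7 ft/s × 0.3048 = 18.1966 m/s.
Reaction distance = v·t_r = 18.1966 × 1.2 = 21.836 m.
Braking distance = v²/(2a) = 18.1966² / (2 × 1.200) = 331.116 / 2.400 = 137.965 m.
Total = 21.836 + 137.965 = 159.801 m.

Total stopping distance ≈ 160 m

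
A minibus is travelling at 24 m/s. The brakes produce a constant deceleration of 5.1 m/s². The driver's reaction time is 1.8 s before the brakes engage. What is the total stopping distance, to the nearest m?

Reaction distance = v·t_r = 24.0000 × 1.8 = 43.200 m.
Braking distance = v²/(2a) = 24.0000² / (2 × 5.100) = 576.000 / 10.200 = 56.471 m.
Total = 43.200 + 56.471 = 99.671 m.

Total stopping distance ≈ 100 m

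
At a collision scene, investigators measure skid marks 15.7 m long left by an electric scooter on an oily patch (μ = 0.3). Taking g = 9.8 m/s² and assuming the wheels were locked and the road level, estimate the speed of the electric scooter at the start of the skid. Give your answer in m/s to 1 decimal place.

Initial speed ≈ 9.6 m/s

Deceleration a = μg = 0.3 × 9.8 = 2.940 m/s².
v = √(2a·d) = √(2 × 2.940 × 15.7) = √92.316 = 9.6081 m/s.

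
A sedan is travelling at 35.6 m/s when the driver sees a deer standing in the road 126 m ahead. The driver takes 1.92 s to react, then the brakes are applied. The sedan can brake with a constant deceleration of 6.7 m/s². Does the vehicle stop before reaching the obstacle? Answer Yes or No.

No

Reaction distance = 35.6000 × 1.92 = 68.352 m.
Braking distance = v²/(2a) = 1267.360 / 13.400 = 94.579 m.
Total stopping distance = 68.352 + 94.579 = 162.931 m, vs 126 m available — it cannot stop in time and overshoots by 162.931 − 126 = 36.931 m.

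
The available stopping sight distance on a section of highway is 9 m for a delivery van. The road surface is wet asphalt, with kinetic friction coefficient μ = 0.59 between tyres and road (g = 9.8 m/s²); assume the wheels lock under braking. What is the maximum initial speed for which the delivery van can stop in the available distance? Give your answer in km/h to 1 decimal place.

Maximum speed ≈ 36.7 km/h

a = μg = 0.59 × 9.8 = 5.782 m/s².
v²/(2a) = d ⇒ v = √(2 × 5.782 × 9) = √104.08 = 10.2020 m/s.
10.2020 m/s × 3.6 = 36.727 km/h.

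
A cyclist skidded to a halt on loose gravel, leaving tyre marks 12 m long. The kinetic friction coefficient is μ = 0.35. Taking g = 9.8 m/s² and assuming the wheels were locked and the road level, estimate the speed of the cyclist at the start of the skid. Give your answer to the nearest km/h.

Initial speed ≈ 33 km/h

Deceleration a = μg = 0.35 × 9.8 = 3.430 m/s².
v = √(2a·d) = √(2 × 3.430 × 12) = √82.320 = 9.0730 m/s.
= 9.0730 × 3.6 = 32.663 km/h.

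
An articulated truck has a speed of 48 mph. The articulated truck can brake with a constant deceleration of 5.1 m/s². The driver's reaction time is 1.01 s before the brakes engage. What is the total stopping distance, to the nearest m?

48 mph × 0.44704 = 21.4579 m/s.
Reaction distance = v·t_r = 21.4579 × 1.01 = 21.672 m.
Braking distance = v²/(2a) = 21.4579² / (2 × 5.100) = 460.441 / 10.200 = 45.141 m.
Total = 21.672 + 45.141 = 66.813 m.

Total stopping distance ≈ 67 m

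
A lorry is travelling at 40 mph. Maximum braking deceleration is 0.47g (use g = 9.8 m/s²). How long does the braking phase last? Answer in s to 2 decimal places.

Braking time ≈ 3.88 s

40 mph × 0.44704 = 17.8816 m/s.
a = 0.47 × 9.8 = 4.606 m/s².
Braking time = v/a = 17.8816 / 4.606 = 3.882 s.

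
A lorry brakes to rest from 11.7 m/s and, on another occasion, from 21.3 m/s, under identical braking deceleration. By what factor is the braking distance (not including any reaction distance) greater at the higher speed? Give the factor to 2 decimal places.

Factor ≈ 3.31

Braking distance d = v²/(2a), so with a fixed, d ∝ v².
Factor = (21.3/11.7)² = 1.8205² = 3.3142.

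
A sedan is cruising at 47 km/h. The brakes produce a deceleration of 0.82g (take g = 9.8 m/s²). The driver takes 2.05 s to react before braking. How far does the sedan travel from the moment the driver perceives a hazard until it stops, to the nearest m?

47 km/h ÷ 3.6 = 13.0556 m/s.
a = 0.82 × 9.8 = 8.036 m/s².
Reaction distance = v·t_r = 13.0556 × 2.05 = 26.764 m.
Braking distance = v²/(2a) = 13.0556² / (2 × 8.036) = 170.449 / 16.072 = 10.605 m.
Total = 26.764 + 10.605 = 37.369 m.

Total stopping distance ≈ 37 m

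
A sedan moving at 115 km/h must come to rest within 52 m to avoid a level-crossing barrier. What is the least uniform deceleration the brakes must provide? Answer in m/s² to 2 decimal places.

115 km/h ÷ 3.6 = 31.9444 m/s.
v² = 2a·d ⇒ a = v²/(2d) = 31.9444² / (2 × 52.000) = 1020.445 / 104.000 = 9.8120 m/s².

Required deceleration ≈ 9.81 m/s²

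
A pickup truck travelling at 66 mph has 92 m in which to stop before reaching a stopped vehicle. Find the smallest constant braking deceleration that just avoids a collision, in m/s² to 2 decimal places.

66 mph × 0.44704 = 29.5046 m/s.
v² = 2a·d ⇒ a = v²/(2d) = 29.5046² / (2 × 92.000) = 870.521 / 184.000 = 4.7311 m/s².

Required deceleration ≈ 4.73 m/s²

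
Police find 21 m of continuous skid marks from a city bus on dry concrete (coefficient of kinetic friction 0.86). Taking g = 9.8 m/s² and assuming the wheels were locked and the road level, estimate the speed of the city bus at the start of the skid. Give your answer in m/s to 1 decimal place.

Deceleration a = μg = 0.86 × 9.8 = 8.428 m/s².
v = √(2a·d) = √(2 × 8.428 × 21) = √353.976 = 18.8142 m/s.

Initial speed ≈ 18.8 m/s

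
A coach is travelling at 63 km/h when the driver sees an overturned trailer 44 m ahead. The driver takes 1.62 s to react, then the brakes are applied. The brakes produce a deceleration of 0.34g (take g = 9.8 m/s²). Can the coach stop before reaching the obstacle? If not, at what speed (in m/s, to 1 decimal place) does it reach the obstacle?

63 km/h ÷ 3.6 = 17.5000 m/s.
a = 0.34 × 9.8 = 3.332 m/s².
Reaction distance = 17.5000 × 1.62 = 28.350 m.
Braking distance needed to stop: v²/(2a) = 306.250 / 6.664 = 45.956 m, so total needed = 28.350 + 45.956 = 74.306 m > 44 m — it cannot stop.
Distance remaining when braking begins: 44 − 28.350 = 15.650 m.
v² = v₀² − 2a·d = 306.250 − 2 × 3.332 × 15.650 = 201.958 m²/s².
v = √201.958 = 14.211 m/s.

No — it strikes the obstacle at 14.2 m/s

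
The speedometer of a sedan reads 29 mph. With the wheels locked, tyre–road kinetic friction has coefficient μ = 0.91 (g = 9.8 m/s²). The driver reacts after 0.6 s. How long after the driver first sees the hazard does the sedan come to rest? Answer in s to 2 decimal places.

Total time ≈ 2.05 s

29 mph × 0.44704 = 12.9642 m/s.
a = μg = 0.91 × 9.8 = 8.918 m/s².
Braking time = v/a = 12.9642 / 8.918 = 1.454 s.
Total = 0.6 + 1.454 = 2.054 s.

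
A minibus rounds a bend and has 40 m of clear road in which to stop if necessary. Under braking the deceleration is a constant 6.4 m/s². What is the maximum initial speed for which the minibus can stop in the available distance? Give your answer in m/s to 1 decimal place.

Maximum speed ≈ 22.6 m/s

v²/(2a) = d ⇒ v = √(2 × 6.400 × 40) = √512.00 = 22.6274 m/s.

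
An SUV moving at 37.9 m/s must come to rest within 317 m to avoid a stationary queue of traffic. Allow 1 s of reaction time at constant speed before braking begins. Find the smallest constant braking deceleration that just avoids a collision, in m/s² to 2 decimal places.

Distance covered during reaction = 37.9000 × 1 = 37.900 m.
Distance available for braking: 317 − 37.900 = 279.100 m.
v² = 2a·d ⇒ a = v²/(2d) = 37.9000² / (2 × 279.100) = 1436.410 / 558.200 = 2.5733 m/s².

Required deceleration ≈ 2.57 m/s²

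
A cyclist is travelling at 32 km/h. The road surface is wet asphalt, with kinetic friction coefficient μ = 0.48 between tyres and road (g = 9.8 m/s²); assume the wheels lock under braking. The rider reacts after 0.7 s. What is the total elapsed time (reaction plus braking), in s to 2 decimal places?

32 km/h ÷ 3.6 = 8.8889 m/s.
a = μg = 0.48 × 9.8 = 4.704 m/s².
Braking time = v/a = 8.8889 / 4.704 = 1.890 s.
Total = 0.7 + 1.890 = 2.590 s.

Total time ≈ 2.59 s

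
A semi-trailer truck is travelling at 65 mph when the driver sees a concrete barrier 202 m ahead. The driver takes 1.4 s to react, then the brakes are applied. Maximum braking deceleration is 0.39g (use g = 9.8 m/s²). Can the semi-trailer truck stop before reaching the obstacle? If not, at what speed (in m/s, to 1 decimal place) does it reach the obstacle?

65 mph × 0.44704 = 29.0576 m/s.
a = 0.39 × 9.8 = 3.822 m/s².
Reaction distance = 29.0576 × 1.4 = 40.681 m.
Braking distance = v²/(2a) = 844.344 / 7.644 = 110.458 m.
Total stopping distance = 40.681 + 110.458 = 151.139 m, vs 202 m available — it stops with 202 − 151.139 = 50.861 m to spare.

Yes — it stops about 50.9 m short of the obstacle, so it never reaches it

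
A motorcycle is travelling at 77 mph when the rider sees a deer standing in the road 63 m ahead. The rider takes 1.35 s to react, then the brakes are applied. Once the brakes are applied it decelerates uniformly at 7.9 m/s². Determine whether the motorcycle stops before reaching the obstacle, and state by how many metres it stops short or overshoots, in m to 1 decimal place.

77 mph × 0.44704 = 34.4221 m/s.
Reaction distance = 34.4221 × 1.35 = 46.470 m.
Braking distance = v²/(2a) = 1184.881 / 15.800 = 74.992 m.
Total stopping distance = 46.470 + 74.992 = 121.462 m, vs 63 m available — it cannot stop in time and overshoots by 121.462 − 63 = 58.462 m.

No — it overshoots by 58.5 m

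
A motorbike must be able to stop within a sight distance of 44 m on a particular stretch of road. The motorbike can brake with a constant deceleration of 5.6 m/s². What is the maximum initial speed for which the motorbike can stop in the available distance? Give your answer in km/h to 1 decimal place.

v²/(2a) = d ⇒ v = √(2 × 5.600 × 44) = √492.80 = 22.1991 m/s.
22.1991 m/s × 3.6 = 79.917 km/h.

Maximum speed ≈ 79.9 km/h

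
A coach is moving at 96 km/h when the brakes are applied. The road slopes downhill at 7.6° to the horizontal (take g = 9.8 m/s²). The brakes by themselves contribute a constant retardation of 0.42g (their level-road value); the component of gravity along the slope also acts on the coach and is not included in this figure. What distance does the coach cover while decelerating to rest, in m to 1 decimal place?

96 km/h ÷ 3.6 = 26.6667 m/s.
a = 0.42 × 9.8 = 4.116 m/s².
Gravity along the downhill slope reduces the braking deceleration: a_eff = 4.116 − 9.8·sin 7.6° = 4.116 − 1.296 = 2.820 m/s².
Braking distance = v²/(2a) = 26.6667² / (2 × 2.820) = 711.113 / 5.640 = 126.084 m.

Braking distance ≈ 126.1 m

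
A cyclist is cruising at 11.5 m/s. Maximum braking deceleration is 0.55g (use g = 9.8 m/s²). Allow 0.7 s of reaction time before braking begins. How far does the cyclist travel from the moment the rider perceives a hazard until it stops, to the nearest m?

Total stopping distance ≈ 20 m

a = 0.55 × 9.8 = 5.390 m/s².
Reaction distance = v·t_r = 11.5000 × 0.7 = 8.050 m.
Braking distance = v²/(2a) = 11.5000² / (2 × 5.390) = 132.250 / 10.780 = 12.268 m.
Total = 8.050 + 12.268 = 20.318 m.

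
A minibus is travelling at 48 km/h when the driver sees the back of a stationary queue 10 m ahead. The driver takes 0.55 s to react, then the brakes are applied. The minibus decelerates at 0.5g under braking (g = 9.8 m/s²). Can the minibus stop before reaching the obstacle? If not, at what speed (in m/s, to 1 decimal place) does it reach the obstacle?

48 km/h ÷ 3.6 = 13.3333 m/s.
a = 0.5 × 9.8 = 4.900 m/s².
Reaction distance = 13.3333 × 0.55 = 7.333 m.
Braking distance needed to stop: v²/(2a) = 177.777 / 9.800 = 18.141 m, so total needed = 7.333 + 18.141 = 25.474 m > 10 m — it cannot stop.
Distance remaining when braking begins: 10 − 7.333 = 2.667 m.
v² = v₀² − 2a·d = 177.777 − 2 × 4.900 × 2.667 = 151.640 m²/s².
v = √151.640 = 12.314 m/s.

No — it strikes the obstacle at 12.3 m/s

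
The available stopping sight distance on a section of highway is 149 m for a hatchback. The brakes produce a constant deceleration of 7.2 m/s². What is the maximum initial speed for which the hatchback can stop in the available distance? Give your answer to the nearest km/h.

v²/(2a) = d ⇒ v = √(2 × 7.200 × 149) = √2145.60 = 46.3206 m/s.
46.3206 m/s × 3.6 = 166.754 km/h.

Maximum speed ≈ 167 km/h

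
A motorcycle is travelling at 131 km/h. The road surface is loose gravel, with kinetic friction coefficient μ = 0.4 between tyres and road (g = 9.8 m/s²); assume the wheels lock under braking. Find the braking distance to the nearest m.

Braking distance ≈ 169 m

131 km/h ÷ 3.6 = 36.3889 m/s.
a = μg = 0.4 × 9.8 = 3.920 m/s².
Braking distance = v²/(2a) = 36.3889² / (2 × 3.920) = 1324.152 / 7.840 = 168.897 m.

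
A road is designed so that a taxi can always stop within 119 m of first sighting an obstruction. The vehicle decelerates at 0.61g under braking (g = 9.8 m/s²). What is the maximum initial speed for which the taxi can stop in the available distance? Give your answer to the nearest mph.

a = 0.61 × 9.8 = 5.978 m/s².
v²/(2a) = d ⇒ v = √(2 × 5.978 × 119) = √1422.76 = 37.7195 m/s.
37.7195 m/s ÷ 0.44704 = 84.376 mph.

Maximum speed ≈ 84 mph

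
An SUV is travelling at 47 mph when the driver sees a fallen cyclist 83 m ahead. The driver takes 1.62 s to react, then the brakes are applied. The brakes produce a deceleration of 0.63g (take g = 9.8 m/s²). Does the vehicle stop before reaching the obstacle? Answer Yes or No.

Yes

47 mph × 0.44704 = 21.0109 m/s.
a = 0.63 × 9.8 = 6.174 m/s².
Reaction distance = 21.0109 × 1.62 = 34.038 m.
Braking distance = v²/(2a) = 441.458 / 12.348 = 35.751 m.
Total stopping distance = 34.038 + 35.751 = 69.789 m, vs 83 m available — it stops with 83 − 69.789 = 13.211 m to spare.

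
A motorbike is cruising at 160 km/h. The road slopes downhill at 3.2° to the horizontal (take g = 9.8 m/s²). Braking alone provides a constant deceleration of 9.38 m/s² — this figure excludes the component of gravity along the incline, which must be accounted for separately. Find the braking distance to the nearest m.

Braking distance ≈ 112 m

160 km/h ÷ 3.6 = 44.4444 m/s.
Gravity along the downhill slope reduces the braking deceleration: a_eff = 9.380 − 9.8·sin 3.2° = 9.380 − 0.547 = 8.833 m/s².
Braking distance = v²/(2a) = 44.4444² / (2 × 8.833) = 1975.305 / 17.666 = 111.814 m.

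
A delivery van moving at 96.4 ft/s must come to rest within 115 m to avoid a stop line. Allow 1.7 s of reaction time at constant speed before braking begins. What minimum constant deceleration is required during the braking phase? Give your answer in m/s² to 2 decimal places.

Required deceleration ≈ 6.64 m/s²

96.4 ft/s × 0.3048 = 29.3827 m/s.
Distance covered during reaction = 29.3827 × 1.7 = 49.951 m.
Distance available for braking: 115 − 49.951 = 65.049 m.
v² = 2a·d ⇒ a = v²/(2d) = 29.3827² / (2 × 65.049) = 863.343 / 130.098 = 6.6361 m/s².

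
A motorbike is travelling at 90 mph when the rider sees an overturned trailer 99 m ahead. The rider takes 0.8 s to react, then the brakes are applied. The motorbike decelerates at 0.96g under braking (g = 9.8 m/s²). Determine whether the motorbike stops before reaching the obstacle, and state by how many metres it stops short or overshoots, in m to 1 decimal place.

No — it overshoots by 19.2 m

90 mph × 0.44704 = 40.2336 m/s.
a = 0.96 × 9.8 = 9.408 m/s².
Reaction distance = 40.2336 × 0.8 = 32.187 m.
Braking distance = v²/(2a) = 1618.743 / 18.816 = 86.030 m.
Total stopping distance = 32.187 + 86.030 = 118.217 m, vs 99 m available — it cannot stop in time and overshoots by 118.217 − 99 = 19.217 m.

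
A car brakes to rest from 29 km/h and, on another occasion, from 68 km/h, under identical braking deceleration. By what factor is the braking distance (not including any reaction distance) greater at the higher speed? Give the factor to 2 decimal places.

Factor ≈ 5.50

Braking distance d = v²/(2a), so with a fixed, d ∝ v².
Factor = (68/29)² = 2.3448² = 5.4981.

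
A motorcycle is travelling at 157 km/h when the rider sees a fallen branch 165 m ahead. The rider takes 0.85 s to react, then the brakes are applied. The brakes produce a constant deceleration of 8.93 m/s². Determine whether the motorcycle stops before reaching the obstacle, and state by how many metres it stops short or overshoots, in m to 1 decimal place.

Yes — it stops 21.4 m short of the obstacle

157 km/h ÷ 3.6 = 43.6111 m/s.
Reaction distance = 43.6111 × 0.85 = 37.069 m.
Braking distance = v²/(2a) = 1901.928 / 17.860 = 106.491 m.
Total stopping distance = 37.069 + 106.491 = 143.560 m, vs 165 m available — it stops with 165 − 143.560 = 21.440 m to spare.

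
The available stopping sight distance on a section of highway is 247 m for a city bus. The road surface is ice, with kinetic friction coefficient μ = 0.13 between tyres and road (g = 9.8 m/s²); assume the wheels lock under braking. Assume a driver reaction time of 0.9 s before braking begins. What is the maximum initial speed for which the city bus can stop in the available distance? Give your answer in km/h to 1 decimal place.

Maximum speed ≈ 86.3 km/h

a = μg = 0.13 × 9.8 = 1.274 m/s².
Stopping distance: v·t_r + v²/(2a) = 247 with t_r = 0.9 s and a = 1.274 m/s².
So v² + 2.293 v − 629.36 = 0.
Positive root: v = −a·t_r + √((a·t_r)² + 2a·d) = −1.147 + √(1.316 + 629.36) = 23.9663 m/s.
23.9663 m/s × 3.6 = 86.279 km/h.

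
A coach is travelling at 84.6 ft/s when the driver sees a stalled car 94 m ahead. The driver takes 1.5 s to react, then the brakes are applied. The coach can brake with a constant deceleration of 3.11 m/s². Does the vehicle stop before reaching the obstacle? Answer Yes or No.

84.6 ft/s × 0.3048 = 25.7861 m/s.
Reaction distance = 25.7861 × 1.5 = 38.679 m.
Braking distance = v²/(2a) = 664.923 / 6.220 = 106.901 m.
Total stopping distance = 38.679 + 106.901 = 145.580 m, vs 94 m available — it cannot stop in time and overshoots by 145.580 − 94 = 51.580 m.

No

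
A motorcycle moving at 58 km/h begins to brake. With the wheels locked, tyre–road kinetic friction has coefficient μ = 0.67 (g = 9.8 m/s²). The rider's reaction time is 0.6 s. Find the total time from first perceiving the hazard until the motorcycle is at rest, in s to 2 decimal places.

58 km/h ÷ 3.6 = 16.1111 m/s.
a = μg = 0.67 × 9.8 = 6.566 m/s².
Braking time = v/a = 16.1111 / 6.566 = 2.454 s.
Total = 0.6 + 2.454 = 3.054 s.

Total time ≈ 3.05 s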